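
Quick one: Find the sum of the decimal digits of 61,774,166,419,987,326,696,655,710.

132

6+1+7+7+4+1+6+6+4+1+9+9+8+7+3+2+6+6+9+6+6+5+5+7+1+0 = 132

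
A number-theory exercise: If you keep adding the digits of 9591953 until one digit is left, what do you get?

5

9+5+9+1+9+5+3 = 41
4+1 = 5
(Equivalently, 9591953 mod 9 = 5.)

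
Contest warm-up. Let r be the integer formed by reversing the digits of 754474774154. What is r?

Reversing 754474774154 gives 451477474457.

451477474457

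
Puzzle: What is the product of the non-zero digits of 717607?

2058

7×1×7×6×7 = 2058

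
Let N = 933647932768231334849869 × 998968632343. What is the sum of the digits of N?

933647932768231334849869 × 998968632343 = 932684998487349270574010908162713067
Sum of its 36 digits: 169.

169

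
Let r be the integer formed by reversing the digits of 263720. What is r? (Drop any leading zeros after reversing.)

Reversing 263720 gives 27362.

27362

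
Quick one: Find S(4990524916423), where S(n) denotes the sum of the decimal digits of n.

4+9+9+0+5+2+4+9+1+6+4+2+3 = 58

58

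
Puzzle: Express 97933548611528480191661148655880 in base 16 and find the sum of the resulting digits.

245

97933548611528480191661148655880 in base 16 is 4D4185CBADFB25CBDF98CFED108.
Digit sum: 4+13+4+1+8+5+12+11+10+13+15+11+2+5+12+11+13+15+9+8+12+15+14+13+1+0+8 = 245.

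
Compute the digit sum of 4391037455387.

59

4+3+9+1+0+3+7+4+5+5+3+8+7 = 59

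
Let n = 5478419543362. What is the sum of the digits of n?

61

5+4+7+8+4+1+9+5+4+3+3+6+2 = 61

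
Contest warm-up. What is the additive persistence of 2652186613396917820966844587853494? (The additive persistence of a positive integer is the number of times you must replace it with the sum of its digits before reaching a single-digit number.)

3

2652186613396917820966844587853494 → 175 → 13 → 4 (3 steps)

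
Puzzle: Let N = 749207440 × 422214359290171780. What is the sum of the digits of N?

94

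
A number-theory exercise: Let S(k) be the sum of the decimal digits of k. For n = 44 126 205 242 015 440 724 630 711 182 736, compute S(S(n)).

First digit sum: 104.
1+0+4 = 5.

5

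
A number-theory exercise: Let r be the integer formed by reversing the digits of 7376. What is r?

6737

Reversing 7376 gives 6737.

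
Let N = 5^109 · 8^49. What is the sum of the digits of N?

5^109 · 8^49 = 2748779069440000000000000000000000000000000000000000000000000000000000000000000000000000000000000000000000000000000000000
Sum of its 121 digits: 67.

67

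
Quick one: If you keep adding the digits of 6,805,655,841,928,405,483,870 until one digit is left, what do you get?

7

6+8+0+5+6+5+5+8+4+1+9+2+8+4+0+5+4+8+3+8+7+0 = 106
1+0+6 = 7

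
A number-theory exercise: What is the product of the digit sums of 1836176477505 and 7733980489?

S(1836176477505) = 1+8+3+6+1+7+6+4+7+7+5+0+5 = 60.
S(7733980489) = 7+7+3+3+9+8+0+4+8+9 = 58.
60 · 58 = 3480.

3480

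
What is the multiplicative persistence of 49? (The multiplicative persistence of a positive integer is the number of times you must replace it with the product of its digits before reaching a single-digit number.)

3

49 → 36 → 18 → 8 (3 steps)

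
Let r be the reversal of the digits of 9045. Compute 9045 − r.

Reverse of 9045 is 5409.
9045 − 5409 = 3636

3636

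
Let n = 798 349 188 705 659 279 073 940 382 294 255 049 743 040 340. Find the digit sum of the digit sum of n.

First digit sum: 208.
2+0+8 = 10.

10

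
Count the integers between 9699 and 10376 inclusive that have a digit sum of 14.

The integers in [9699, 10376] that have a digit sum of 14: 10049, 10058, 10067, 10076, 10085, 10094, …, 10364, 10373.
28 qualify.

28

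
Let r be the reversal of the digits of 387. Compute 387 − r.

-396

Reverse of 387 is 783.
387 − 783 = -396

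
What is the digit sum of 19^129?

19^129 = 910362841929601593699242915329458527779099306390144333215018898204440341851315851587840460641860627227530174135975712645444059202059862934786573527168118056972572179
Sum of its 165 digits: 730.

730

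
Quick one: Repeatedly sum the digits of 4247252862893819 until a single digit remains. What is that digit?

8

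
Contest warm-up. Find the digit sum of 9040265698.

9+0+4+0+2+6+5+6+9+8 = 49

49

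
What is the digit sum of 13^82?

391

13^82 = 22047273476367223727300270439599719194831122062047273567512330757271131337014984506168788969
Sum of its 92 digits: 391.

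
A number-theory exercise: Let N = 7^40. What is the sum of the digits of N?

7^40 = 6366805760909027985741435139224001
Sum of its 34 digits: 142.

142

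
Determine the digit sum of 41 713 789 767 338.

74

4+1+7+1+3+7+8+9+7+6+7+3+3+8 = 74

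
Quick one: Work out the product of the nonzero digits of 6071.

42

6×7×1 = 42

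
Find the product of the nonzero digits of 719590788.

1270080

7×1×9×5×9×7×8×8 = 1270080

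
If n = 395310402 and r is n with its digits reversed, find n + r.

599323995

Reverse of 395310402 is 204013593.
395310402 + 204013593 = 599323995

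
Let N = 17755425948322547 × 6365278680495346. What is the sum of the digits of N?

17755425948322547 × 6365278680495346 = 113018234251971369404195740366262
Sum of its 33 digits: 125.

125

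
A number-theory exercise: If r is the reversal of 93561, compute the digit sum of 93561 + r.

Reversal of 93561 is 16539; 93561 + 16539 = 110100.
Digit sum of 110100: 1+1+0+1+0+0 = 3.

3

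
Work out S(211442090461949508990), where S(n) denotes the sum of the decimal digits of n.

87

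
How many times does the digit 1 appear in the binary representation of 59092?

59092 in base 2 is 1110011011010100.
The digit 1 appears 9 times.

9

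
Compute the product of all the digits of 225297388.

2×2×5×2×9×7×3×8×8 = 483840

483840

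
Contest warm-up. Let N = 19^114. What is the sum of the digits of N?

649

19^114 = 59966749513267825724908973980095118760861324233369594776004538342373439980068510542630407345872422176916353536468350271285969351953224368420622121
Sum of its 146 digits: 649.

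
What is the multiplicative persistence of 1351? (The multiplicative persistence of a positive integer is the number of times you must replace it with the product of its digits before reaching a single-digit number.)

2

1351 → 15 → 5 (2 steps)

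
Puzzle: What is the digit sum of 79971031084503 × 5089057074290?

141

79971031084503 × 5089057074290 = 406977141478855482938727870
Sum of its 27 digits: 141.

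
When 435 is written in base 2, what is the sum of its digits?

6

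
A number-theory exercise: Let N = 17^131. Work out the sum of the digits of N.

17^131 = 154457393072366309211243453140265336130679022855532916933912066667508381014824689935939748335468475166201536661429828074002635558976064397547405836087319391984433
Sum of its 162 digits: 719.

719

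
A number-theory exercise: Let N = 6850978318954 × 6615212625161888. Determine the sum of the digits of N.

131

6850978318954 × 6615212625161888 = 45320678270254868772348825152
Sum of its 29 digits: 131.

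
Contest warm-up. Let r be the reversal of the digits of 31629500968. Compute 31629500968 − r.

Reverse of 31629500968 is 86900592613.
31629500968 − 86900592613 = -55271091645

-55271091645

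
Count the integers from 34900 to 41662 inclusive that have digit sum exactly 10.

The integers in [34900, 41662] that have digit sum exactly 10: 35002, 35011, 35020, 35101, 35110, 35200, …, 41410, 41500.
59 qualify.

59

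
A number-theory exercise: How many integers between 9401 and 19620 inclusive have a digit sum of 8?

The integers in [9401, 19620] that have a digit sum of 8: 10007, 10016, 10025, 10034, 10043, 10052, …, 16100, 17000.
120 qualify.

120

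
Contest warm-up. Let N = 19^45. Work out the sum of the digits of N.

19^45 = 3498743002442937227729601361122964878585526371203662724899
Sum of its 58 digits: 262.

262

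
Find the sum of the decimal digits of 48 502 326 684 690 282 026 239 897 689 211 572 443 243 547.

4+8+5+0+2+3+2+6+6+8+4+6+9+0+2+8+2+0+2+6+2+3+9+8+9+7+6+8+9+2+1+1+5+7+2+4+4+3+2+4+3+5+4+7 = 198

198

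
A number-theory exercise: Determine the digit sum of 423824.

4+2+3+8+2+4 = 23

23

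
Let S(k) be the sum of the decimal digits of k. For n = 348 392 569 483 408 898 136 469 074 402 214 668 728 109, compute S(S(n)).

First digit sum: 201.
2+0+1 = 3.

3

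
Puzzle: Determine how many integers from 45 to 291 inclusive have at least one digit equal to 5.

52

The integers in [45, 291] that have at least one digit equal to 5: 45, 50, 51, 52, 53, 54, …, 275, 285.
52 qualify.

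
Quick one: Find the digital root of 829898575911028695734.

8+2+9+8+9+8+5+7+5+9+1+1+0+2+8+6+9+5+7+3+4 = 116
1+1+6 = 8
(Equivalently, 829898575911028695734 mod 9 = 8.)

8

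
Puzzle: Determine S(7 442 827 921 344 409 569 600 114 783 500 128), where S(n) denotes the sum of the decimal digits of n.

7+4+4+2+8+2+7+9+2+1+3+4+4+4+0+9+5+6+9+6+0+0+1+1+4+7+8+3+5+0+0+1+2+8 = 136

136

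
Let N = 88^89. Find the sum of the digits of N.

760

88^89 = 114540169474981540856073051052723752079407806684485968856547410655575806005035914990849400244408793331254034222493561228894610216187267926091054948519638417785965647021211648
Sum of its 174 digits: 760.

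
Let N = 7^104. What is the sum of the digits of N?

409

7^104 = 7765978099609043937218499293609620562868144880570005587642282690671451194588264272062401
Sum of its 88 digits: 409.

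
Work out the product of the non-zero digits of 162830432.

6912

1×6×2×8×3×4×3×2 = 6912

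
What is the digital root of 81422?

8+1+4+2+2 = 17
1+7 = 8
(Equivalently, 81422 mod 9 = 8.)

8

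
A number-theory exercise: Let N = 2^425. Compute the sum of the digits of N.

608

2^425 = 86645927941275464361825443254471365732388658605494267974077486894206915868925800719999200190754361815543475342543861619655442432
Sum of its 128 digits: 608.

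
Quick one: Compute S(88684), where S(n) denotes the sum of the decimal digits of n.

8+8+6+8+4 = 34

34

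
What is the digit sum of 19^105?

604

19^105 = 185835251625667540428459409118176696577935159390840071632914230815354742746536029054367203570579173941779308170594025487105024327898099
Sum of its 135 digits: 604.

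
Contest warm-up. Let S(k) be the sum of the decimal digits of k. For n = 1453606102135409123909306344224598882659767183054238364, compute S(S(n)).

First digit sum: 229.
2+2+9 = 13.

13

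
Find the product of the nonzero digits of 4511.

20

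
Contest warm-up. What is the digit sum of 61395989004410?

59

6+1+3+9+5+9+8+9+0+0+4+4+1+0 = 59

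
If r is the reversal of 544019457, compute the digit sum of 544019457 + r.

51

Reversal of 544019457 is 754910445; 544019457 + 754910445 = 1298929902.
Digit sum of 1298929902: 1+2+9+8+9+2+9+9+0+2 = 51.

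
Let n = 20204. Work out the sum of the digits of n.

2+0+2+0+4 = 8

8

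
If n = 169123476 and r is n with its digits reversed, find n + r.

843445437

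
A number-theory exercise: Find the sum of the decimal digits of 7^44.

175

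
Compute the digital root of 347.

3+4+7 = 14
1+4 = 5
(Equivalently, 347 mod 9 = 5.)

5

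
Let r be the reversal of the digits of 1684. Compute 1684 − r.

-3177

Reverse of 1684 is 4861.
1684 − 4861 = -3177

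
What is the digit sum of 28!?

28! = 304888344611713860501504000000
Sum of its 30 digits: 90.

90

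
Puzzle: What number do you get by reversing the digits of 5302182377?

7732812035

Reversing 5302182377 gives 7732812035.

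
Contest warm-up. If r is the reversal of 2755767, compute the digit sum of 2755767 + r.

24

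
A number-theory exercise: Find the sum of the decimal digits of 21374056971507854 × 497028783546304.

140

21374056971507854 × 497028783546304 = 10623521535997947168324308671616
Sum of its 32 digits: 140.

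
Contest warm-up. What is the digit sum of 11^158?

733

11^158 = 346772185050725846145451375314568051523845073986014163299111455180501106568160191501493959014980689917099557681390762780107590087905664722260066592755355918788247881
Sum of its 165 digits: 733.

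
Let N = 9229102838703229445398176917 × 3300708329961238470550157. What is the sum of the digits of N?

9229102838703229445398176917 × 3300708329961238470550157 = 30462576617776661686849017857943386415478321808125969
Sum of its 53 digits: 265.

265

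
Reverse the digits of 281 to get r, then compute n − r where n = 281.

Reverse of 281 is 182.
281 − 182 = 99

99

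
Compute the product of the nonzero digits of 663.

108

6×6×3 = 108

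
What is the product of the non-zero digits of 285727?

7840

2×8×5×7×2×7 = 7840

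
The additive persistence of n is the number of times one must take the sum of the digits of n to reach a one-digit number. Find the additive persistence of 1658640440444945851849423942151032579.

2

1658640440444945851849423942151032579 → 160 → 7 (2 steps)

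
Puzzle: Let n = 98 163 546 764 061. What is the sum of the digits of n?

9+8+1+6+3+5+4+6+7+6+4+0+6+1 = 66

66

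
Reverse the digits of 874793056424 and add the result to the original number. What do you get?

1299443453902

Reverse of 874793056424 is 424650397478.
874793056424 + 424650397478 = 1299443453902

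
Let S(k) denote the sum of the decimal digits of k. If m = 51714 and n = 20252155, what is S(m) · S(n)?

396

S(51714) = 5+1+7+1+4 = 18.
S(20252155) = 2+0+2+5+2+1+5+5 = 22.
18 · 22 = 396.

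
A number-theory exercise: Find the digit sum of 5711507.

26

5+7+1+1+5+0+7 = 26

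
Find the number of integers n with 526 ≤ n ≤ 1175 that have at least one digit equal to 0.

200

The integers in [526, 1175] that have at least one digit equal to 0: 530, 540, 550, 560, 570, 580, …, 1160, 1170.
200 qualify.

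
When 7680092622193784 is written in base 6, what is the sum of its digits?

7680092622193784 in base 6 is 203342105502105000132.
Digit sum: 2+0+3+3+4+2+1+0+5+5+0+2+1+0+5+0+0+0+1+3+2 = 39.

39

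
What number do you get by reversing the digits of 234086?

680432

Reversing 234086 gives 680432.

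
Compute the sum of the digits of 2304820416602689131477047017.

2+3+0+4+8+2+0+4+1+6+6+0+2+6+8+9+1+3+1+4+7+7+0+4+7+0+1+7 = 103

103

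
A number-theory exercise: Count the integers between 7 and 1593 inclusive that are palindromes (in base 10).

108

The integers in [7, 1593] that are palindromes (in base 10): 7, 8, 9, 11, 22, 33, …, 1441, 1551.
108 qualify.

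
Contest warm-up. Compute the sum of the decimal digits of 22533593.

32

2+2+5+3+3+5+9+3 = 32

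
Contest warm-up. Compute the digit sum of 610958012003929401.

6+1+0+9+5+8+0+1+2+0+0+3+9+2+9+4+0+1 = 60

60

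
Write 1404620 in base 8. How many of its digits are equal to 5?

1

1404620 in base 8 is 5267314.
The digit 5 appears 1 time.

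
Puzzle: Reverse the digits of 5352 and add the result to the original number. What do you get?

7887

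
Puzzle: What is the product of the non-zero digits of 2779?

2×7×7×9 = 882

882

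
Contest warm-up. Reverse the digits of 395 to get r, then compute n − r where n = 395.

-198

Reverse of 395 is 593.
395 − 593 = -198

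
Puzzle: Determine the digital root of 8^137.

8

The digital root of n equals n mod 9 (or 9 when 9 | n), so we need 8^137 mod 9.
8^137 ≡ 8 (mod 9), so the digital root is 8.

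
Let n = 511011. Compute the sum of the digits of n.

5+1+1+0+1+1 = 9

9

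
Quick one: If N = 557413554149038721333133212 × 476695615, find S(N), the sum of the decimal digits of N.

146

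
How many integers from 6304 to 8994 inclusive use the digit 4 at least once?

The integers in [6304, 8994] that use the digit 4 at least once: 6304, 6314, 6324, 6334, 6340, 6341, …, 8984, 8994.
756 qualify.

756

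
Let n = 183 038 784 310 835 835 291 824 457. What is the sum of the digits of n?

1+8+3+0+3+8+7+8+4+3+1+0+8+3+5+8+3+5+2+9+1+8+2+4+4+5+7 = 120

120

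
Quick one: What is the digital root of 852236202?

8+5+2+2+3+6+2+0+2 = 30
3+0 = 3

3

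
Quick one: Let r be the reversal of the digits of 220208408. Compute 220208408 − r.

-584593614

Reverse of 220208408 is 804802022.
220208408 − 804802022 = -584593614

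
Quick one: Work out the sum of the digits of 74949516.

45

7+4+9+4+9+5+1+6 = 45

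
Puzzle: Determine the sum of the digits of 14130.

9

1+4+1+3+0 = 9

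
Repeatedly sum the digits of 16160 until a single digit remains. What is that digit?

5

1+6+1+6+0 = 14
1+4 = 5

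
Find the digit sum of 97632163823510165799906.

108

9+7+6+3+2+1+6+3+8+2+3+5+1+0+1+6+5+7+9+9+9+0+6 = 108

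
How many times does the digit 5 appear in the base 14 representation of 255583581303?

255583581303 in base 14 is C5281C47B1.
The digit 5 appears 1 time.

1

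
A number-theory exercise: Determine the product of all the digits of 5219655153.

5×2×1×9×6×5×5×1×5×3 = 202500

202500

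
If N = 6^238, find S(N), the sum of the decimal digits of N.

6^238 = 158488440231889744477862401482946970904077892437409640748832062141627414787279493594831089908235577872754093920423350155078606315162140540483620070313380976484866965297778821698489942016
Sum of its 186 digits: 864.

864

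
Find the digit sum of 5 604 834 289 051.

55

5+6+0+4+8+3+4+2+8+9+0+5+1 = 55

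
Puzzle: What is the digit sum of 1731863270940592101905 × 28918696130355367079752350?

1731863270940592101905 × 28918696130355367079752350 = 50083227671654289470393200257326604653363226750
Sum of its 47 digits: 186.

186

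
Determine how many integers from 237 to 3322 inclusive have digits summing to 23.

The integers in [237, 3322] that have digits summing to 23: 599, 689, 698, 779, 788, 797, …, 2993, 3299.
65 qualify.

65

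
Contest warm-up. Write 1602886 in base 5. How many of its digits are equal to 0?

2

1602886 in base 5 is 402243021.
The digit 0 appears 2 times.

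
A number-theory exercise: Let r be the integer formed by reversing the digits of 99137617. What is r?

71673199

Reversing 99137617 gives 71673199.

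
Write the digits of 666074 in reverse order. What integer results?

470666

Reversing 666074 gives 470666.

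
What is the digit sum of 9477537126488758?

91

9+4+7+7+5+3+7+1+2+6+4+8+8+7+5+8 = 91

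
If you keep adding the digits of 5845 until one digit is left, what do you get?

5+8+4+5 = 22
2+2 = 4

4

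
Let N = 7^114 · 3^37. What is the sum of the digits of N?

477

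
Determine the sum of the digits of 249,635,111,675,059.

64

2+4+9+6+3+5+1+1+1+6+7+5+0+5+9 = 64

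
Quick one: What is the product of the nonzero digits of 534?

60

5×3×4 = 60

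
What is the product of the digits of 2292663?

2×2×9×2×6×6×3 = 7776

7776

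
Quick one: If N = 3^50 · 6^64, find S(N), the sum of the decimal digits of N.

3^50 · 6^64 = 45471864335173604801273621712152215416961141683526780819949568539077115904
Sum of its 74 digits: 315.

315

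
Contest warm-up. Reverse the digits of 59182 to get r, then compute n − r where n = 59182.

Reverse of 59182 is 28195.
59182 − 28195 = 30987

30987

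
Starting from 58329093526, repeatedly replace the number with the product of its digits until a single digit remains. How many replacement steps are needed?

58329093526 → 0 (1 step)

1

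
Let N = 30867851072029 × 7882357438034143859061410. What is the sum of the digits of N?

30867851072029 × 7882357438034143859061410 = 243311435493738009458233951754244300890
Sum of its 39 digits: 155.

155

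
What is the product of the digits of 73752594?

7×3×7×5×2×5×9×4 = 264600

264600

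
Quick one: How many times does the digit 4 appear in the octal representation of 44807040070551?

44807040070551 in base 8 is 1214016355171627.
The digit 4 appears 1 time.

1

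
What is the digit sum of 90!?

585

90! = 1485715964481761497309522733620825737885569961284688766942216863704985393094065876545992131370884059645617234469978112000000000000000000000
Sum of its 139 digits: 585.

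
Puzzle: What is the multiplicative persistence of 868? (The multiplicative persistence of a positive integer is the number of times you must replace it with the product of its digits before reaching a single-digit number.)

868 → 384 → 96 → 54 → 20 → 0 (5 steps)

5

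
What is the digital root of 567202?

4

5+6+7+2+0+2 = 22
2+2 = 4
(Equivalently, 567202 mod 9 = 4.)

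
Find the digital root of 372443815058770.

1

3+7+2+4+4+3+8+1+5+0+5+8+7+7+0 = 64
6+4 = 10
1+0 = 1
(Equivalently, 372443815058770 mod 9 = 1.)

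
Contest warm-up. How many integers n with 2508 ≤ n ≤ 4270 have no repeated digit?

927

The integers in [2508, 4270] that have no repeated digit: 2508, 2509, 2510, 2513, 2514, 2516, …, 4269, 4270.
927 qualify.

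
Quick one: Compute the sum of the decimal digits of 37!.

37! = 13763753091226345046315979581580902400000000
Sum of its 44 digits: 153.

153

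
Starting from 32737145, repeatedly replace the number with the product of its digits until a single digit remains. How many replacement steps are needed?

32737145 → 17640 → 0 (2 steps)

2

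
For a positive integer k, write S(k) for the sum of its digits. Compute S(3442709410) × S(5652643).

1054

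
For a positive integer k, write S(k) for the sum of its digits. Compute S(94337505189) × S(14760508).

1674

S(94337505189) = 9+4+3+3+7+5+0+5+1+8+9 = 54.
S(14760508) = 1+4+7+6+0+5+0+8 = 31.
54 · 31 = 1674.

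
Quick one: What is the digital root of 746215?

7

7+4+6+2+1+5 = 25
2+5 = 7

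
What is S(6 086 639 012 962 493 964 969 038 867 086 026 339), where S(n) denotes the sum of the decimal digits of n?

186

6+0+8+6+6+3+9+0+1+2+9+6+2+4+9+3+9+6+4+9+6+9+0+3+8+8+6+7+0+8+6+0+2+6+3+3+9 = 186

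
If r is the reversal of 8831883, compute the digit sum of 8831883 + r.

Reversal of 8831883 is 3881388; 8831883 + 3881388 = 12713271.
Digit sum of 12713271: 1+2+7+1+3+2+7+1 = 24.

24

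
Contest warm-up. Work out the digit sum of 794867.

7+9+4+8+6+7 = 41

41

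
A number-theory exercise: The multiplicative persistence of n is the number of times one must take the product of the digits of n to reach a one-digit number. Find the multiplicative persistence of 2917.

2917 → 126 → 12 → 2 (3 steps)

3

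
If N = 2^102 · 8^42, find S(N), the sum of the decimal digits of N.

2^102 · 8^42 = 431359146674410236714672241392314090778194310760649159697657763987456
Sum of its 69 digits: 316.

316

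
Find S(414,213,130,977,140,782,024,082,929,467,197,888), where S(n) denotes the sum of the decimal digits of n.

4+1+4+2+1+3+1+3+0+9+7+7+1+4+0+7+8+2+0+2+4+0+8+2+9+2+9+4+6+7+1+9+7+8+8+8 = 158

158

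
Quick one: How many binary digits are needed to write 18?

5

18 in base 2 is 10010, which has 5 digits.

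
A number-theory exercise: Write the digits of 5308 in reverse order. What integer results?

Reversing 5308 gives 8035.

8035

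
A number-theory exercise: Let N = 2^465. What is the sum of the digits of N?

584

2^465 = 95268205270873786358080970147496530326800480428008152797215483387004752771599292606210513399154418065180265231976520474104247304665780191232
Sum of its 140 digits: 584.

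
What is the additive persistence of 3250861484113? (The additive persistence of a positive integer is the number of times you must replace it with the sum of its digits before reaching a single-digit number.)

3250861484113 → 46 → 10 → 1 (3 steps)

3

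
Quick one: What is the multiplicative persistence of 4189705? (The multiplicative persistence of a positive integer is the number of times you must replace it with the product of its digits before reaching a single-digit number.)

1

4189705 → 0 (1 step)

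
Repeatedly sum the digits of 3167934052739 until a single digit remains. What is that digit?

5

3+1+6+7+9+3+4+0+5+2+7+3+9 = 59
5+9 = 14
1+4 = 5
(Equivalently, 3167934052739 mod 9 = 5.)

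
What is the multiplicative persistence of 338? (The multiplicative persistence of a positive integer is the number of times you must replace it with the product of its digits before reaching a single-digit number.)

3

338 → 72 → 14 → 4 (3 steps)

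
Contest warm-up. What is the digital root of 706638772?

7+0+6+6+3+8+7+7+2 = 46
4+6 = 10
1+0 = 1

1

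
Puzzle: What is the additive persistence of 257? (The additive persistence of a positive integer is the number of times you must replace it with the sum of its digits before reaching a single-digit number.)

257 → 14 → 5 (2 steps)

2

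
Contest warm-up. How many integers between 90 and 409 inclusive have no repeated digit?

The integers in [90, 409] that have no repeated digit: 90, 91, 92, 93, 94, 95, …, 408, 409.
233 qualify.

233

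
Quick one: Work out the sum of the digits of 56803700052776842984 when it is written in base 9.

88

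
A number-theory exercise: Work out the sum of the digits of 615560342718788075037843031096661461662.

165

6+1+5+5+6+0+3+4+2+7+1+8+7+8+8+0+7+5+0+3+7+8+4+3+0+3+1+0+9+6+6+6+1+4+6+1+6+6+2 = 165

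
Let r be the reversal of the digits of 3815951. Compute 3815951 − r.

Reverse of 3815951 is 1595183.
3815951 − 1595183 = 2220768

2220768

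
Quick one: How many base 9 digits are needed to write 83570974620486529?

83570974620486529 in base 9 is 500807234006703084, which has 18 digits.

18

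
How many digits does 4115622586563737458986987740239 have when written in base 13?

4115622586563737458986987740239 in base 13 is 35B327489CB3ACC70964CB159788, which has 28 digits.

28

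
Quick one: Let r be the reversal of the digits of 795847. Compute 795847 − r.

47250

Reverse of 795847 is 748597.
795847 − 748597 = 47250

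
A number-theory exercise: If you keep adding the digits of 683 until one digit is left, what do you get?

8

6+8+3 = 17
1+7 = 8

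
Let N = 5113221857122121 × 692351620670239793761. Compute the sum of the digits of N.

185

5113221857122121 × 692351620670239793761 = 3540147439624993775157787788030887081
Sum of its 37 digits: 185.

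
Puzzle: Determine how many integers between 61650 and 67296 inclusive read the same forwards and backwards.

56

The integers in [61650, 67296] that read the same forwards and backwards: 61716, 61816, 61916, 62026, 62126, 62226, …, 67176, 67276.
56 qualify.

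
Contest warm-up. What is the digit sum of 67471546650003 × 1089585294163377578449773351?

67471546650003 × 1089585294163377578449773351 = 73516005004301571761820407466658673470053
Sum of its 41 digits: 153.

153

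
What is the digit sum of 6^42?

6^42 = 481229803398374426442198455156736
Sum of its 33 digits: 153.

153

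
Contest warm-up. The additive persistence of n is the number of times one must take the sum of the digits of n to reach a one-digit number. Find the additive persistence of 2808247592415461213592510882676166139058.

3

2808247592415461213592510882676166139058 → 172 → 10 → 1 (3 steps)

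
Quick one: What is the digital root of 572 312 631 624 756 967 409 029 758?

9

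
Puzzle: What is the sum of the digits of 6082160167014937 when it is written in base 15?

6082160167014937 in base 15 is 31D25E2517C5C7.
Digit sum: 3+1+13+2+5+14+2+5+1+7+12+5+12+7 = 89.

89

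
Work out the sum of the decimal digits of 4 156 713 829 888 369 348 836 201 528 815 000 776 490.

185

4+1+5+6+7+1+3+8+2+9+8+8+8+3+6+9+3+4+8+8+3+6+2+0+1+5+2+8+8+1+5+0+0+0+7+7+6+4+9+0 = 185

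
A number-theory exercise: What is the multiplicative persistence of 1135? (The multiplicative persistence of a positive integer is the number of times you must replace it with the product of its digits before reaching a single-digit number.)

2

1135 → 15 → 5 (2 steps)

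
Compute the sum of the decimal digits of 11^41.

203

11^41 = 4978518112499354698647829163838661251242411
Sum of its 43 digits: 203.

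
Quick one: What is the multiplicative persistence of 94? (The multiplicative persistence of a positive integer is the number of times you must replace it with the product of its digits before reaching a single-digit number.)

3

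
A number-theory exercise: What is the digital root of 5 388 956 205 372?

9

5+3+8+8+9+5+6+2+0+5+3+7+2 = 63
6+3 = 9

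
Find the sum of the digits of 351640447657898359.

94

3+5+1+6+4+0+4+4+7+6+5+7+8+9+8+3+5+9 = 94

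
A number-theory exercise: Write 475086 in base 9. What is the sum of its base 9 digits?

22

475086 in base 9 is 803623.
Digit sum: 8+0+3+6+2+3 = 22.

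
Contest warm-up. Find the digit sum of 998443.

9+9+8+4+4+3 = 37

37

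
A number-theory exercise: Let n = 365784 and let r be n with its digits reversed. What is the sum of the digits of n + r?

Reversal of 365784 is 487563; 365784 + 487563 = 853347.
Digit sum of 853347: 8+5+3+3+4+7 = 30.

30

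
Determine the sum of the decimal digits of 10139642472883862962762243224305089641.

1+0+1+3+9+6+4+2+4+7+2+8+8+3+8+6+2+9+6+2+7+6+2+2+4+3+2+2+4+3+0+5+0+8+9+6+4+1 = 159

159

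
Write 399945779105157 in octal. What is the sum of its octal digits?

399945779105157 in base 8 is 13273764205746605.
Digit sum: 1+3+2+7+3+7+6+4+2+0+5+7+4+6+6+0+5 = 68.

68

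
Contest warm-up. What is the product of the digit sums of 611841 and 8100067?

S(611841) = 6+1+1+8+4+1 = 21.
S(8100067) = 8+1+0+0+0+6+7 = 22.
21 · 22 = 462.

462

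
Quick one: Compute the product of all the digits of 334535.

2700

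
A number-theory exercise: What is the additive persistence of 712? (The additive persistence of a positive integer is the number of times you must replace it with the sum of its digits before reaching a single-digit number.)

712 → 10 → 1 (2 steps)

2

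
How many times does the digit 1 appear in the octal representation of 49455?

1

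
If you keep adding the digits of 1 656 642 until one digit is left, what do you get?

1+6+5+6+6+4+2 = 30
3+0 = 3
(Equivalently, 1 656 642 mod 9 = 3.)

3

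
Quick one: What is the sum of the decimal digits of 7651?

19

7+6+5+1 = 19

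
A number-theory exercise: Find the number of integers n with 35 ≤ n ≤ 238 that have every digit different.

154

The integers in [35, 238] that have every digit different: 35, 36, 37, 38, 39, 40, …, 237, 238.
154 qualify.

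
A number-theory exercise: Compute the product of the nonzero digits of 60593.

810

6×5×9×3 = 810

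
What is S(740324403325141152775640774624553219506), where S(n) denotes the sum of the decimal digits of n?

146

7+4+0+3+2+4+4+0+3+3+2+5+1+4+1+1+5+2+7+7+5+6+4+0+7+7+4+6+2+4+5+5+3+2+1+9+5+0+6 = 146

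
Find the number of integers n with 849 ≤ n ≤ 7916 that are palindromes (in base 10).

The integers in [849, 7916] that are palindromes (in base 10): 858, 868, 878, 888, 898, 909, …, 7777, 7887.
84 qualify.

84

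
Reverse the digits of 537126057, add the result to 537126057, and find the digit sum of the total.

54

Reversal of 537126057 is 750621735; 537126057 + 750621735 = 1287747792.
Digit sum of 1287747792: 1+2+8+7+7+4+7+7+9+2 = 54.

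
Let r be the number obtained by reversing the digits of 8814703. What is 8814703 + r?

Reverse of 8814703 is 3074188.
8814703 + 3074188 = 11888891

11888891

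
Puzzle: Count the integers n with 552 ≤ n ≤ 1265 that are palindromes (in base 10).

48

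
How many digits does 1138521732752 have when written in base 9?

1138521732752 in base 9 is 4024645445712, which has 13 digits.

13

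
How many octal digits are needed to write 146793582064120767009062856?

146793582064120767009062856 in base 8 is 74554600035572466116121177710, which has 29 digits.

29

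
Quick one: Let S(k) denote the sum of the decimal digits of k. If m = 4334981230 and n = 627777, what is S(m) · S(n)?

1332

S(4334981230) = 4+3+3+4+9+8+1+2+3+0 = 37.
S(627777) = 6+2+7+7+7+7 = 36.
37 · 36 = 1332.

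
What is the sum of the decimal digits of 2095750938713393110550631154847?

2+0+9+5+7+5+0+9+3+8+7+1+3+3+9+3+1+1+0+5+5+0+6+3+1+1+5+4+8+4+7 = 125

125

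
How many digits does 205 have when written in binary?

205 in base 2 is 11001101, which has 8 digits.

8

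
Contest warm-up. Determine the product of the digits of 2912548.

5760

2×9×1×2×5×4×8 = 5760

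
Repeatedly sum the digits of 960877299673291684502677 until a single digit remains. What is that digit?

9+6+0+8+7+7+2+9+9+6+7+3+2+9+1+6+8+4+5+0+2+6+7+7 = 130
1+3+0 = 4

4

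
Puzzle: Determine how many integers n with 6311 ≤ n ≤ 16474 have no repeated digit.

The integers in [6311, 16474] that have no repeated digit: 6312, 6314, 6315, 6317, 6318, 6319, …, 16472, 16473.
3673 qualify.

3673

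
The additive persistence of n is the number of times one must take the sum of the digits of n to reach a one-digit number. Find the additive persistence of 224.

224 → 8 (1 step)

1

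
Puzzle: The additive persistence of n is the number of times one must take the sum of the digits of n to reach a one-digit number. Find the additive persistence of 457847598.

457847598 → 57 → 12 → 3 (3 steps)

3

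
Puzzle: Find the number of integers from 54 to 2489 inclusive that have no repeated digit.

The integers in [54, 2489] that have no repeated digit: 54, 56, 57, 58, 59, 60, …, 2487, 2489.
1410 qualify.

1410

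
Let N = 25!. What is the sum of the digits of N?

72

25! = 15511210043330985984000000
Sum of its 26 digits: 72.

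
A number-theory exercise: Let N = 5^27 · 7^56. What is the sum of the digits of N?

311

5^27 · 7^56 = 1576450569945762989206085814443816813007445585735142230987548828125
Sum of its 67 digits: 311.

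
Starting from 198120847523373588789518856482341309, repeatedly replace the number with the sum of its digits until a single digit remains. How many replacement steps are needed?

198120847523373588789518856482341309 → 175 → 13 → 4 (3 steps)

3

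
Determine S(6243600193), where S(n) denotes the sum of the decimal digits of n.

6+2+4+3+6+0+0+1+9+3 = 34

34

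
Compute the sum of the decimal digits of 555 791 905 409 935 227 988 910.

5+5+5+7+9+1+9+0+5+4+0+9+9+3+5+2+2+7+9+8+8+9+1+0 = 122

122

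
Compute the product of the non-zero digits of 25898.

2×5×8×9×8 = 5760

5760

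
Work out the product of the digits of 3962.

3×9×6×2 = 324

324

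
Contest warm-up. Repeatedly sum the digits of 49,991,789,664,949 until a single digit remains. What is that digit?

4

4+9+9+9+1+7+8+9+6+6+4+9+4+9 = 94
9+4 = 13
1+3 = 4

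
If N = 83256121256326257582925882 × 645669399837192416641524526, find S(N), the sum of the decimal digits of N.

83256121256326257582925882 × 645669399837192416641524526 = 53755929844344693036270525488136184397751344143181932
Sum of its 53 digits: 238.

238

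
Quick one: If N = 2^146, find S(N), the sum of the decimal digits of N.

193

2^146 = 89202980794122492566142873090593446023921664
Sum of its 44 digits: 193.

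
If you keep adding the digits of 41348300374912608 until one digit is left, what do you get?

9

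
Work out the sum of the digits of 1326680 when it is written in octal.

1326680 in base 8 is 5037130.
Digit sum: 5+0+3+7+1+3+0 = 19.

19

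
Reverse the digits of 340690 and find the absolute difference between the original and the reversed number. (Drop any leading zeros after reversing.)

244647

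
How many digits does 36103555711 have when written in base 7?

13

36103555711 in base 7 is 2415452105626, which has 13 digits.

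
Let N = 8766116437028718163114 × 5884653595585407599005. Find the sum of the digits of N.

187

8766116437028718163114 × 5884653595585407599005 = 51585558610481388632809843670931400694101570
Sum of its 44 digits: 187.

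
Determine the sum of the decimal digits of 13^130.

13^130 = 6495847189879200919523571558866128178519676272281183726839381003906688615833519556218736219093975317609794137607877958572218335473711513642939049
Sum of its 145 digits: 706.

706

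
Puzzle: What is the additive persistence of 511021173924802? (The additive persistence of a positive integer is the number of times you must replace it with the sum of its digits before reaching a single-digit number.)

3

511021173924802 → 46 → 10 → 1 (3 steps)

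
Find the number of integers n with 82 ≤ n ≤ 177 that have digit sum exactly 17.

The integers in [82, 177] that have digit sum exactly 17: 89, 98.
2 qualify.

2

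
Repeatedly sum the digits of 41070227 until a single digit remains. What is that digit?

5

4+1+0+7+0+2+2+7 = 23
2+3 = 5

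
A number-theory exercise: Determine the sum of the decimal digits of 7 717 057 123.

7+7+1+7+0+5+7+1+2+3 = 40

40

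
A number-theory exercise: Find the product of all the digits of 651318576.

6×5×1×3×1×8×5×7×6 = 151200

151200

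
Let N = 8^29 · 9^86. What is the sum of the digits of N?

504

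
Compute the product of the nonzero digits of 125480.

320

1×2×5×4×8 = 320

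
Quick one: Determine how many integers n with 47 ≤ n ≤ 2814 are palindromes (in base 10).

113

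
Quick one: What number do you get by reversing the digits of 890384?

483098

Reversing 890384 gives 483098.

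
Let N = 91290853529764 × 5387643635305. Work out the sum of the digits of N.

91290853529764 × 5387643635305 = 491842585981194007978718020
Sum of its 27 digits: 127.

127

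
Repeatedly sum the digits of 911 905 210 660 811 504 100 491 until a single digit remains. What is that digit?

2

9+1+1+9+0+5+2+1+0+6+6+0+8+1+1+5+0+4+1+0+0+4+9+1 = 74
7+4 = 11
1+1 = 2
(Equivalently, 911 905 210 660 811 504 100 491 mod 9 = 2.)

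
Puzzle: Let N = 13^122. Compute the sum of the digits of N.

13^122 = 7963224900879025395346820043162415331565863966377678850272675955656068291969500994457135590819528933261536606524198760159504076681343369
Sum of its 136 digits: 637.

637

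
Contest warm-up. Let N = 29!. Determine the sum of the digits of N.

126

29! = 8841761993739701954543616000000
Sum of its 31 digits: 126.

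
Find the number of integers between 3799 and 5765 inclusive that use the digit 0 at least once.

The integers in [3799, 5765] that use the digit 0 at least once: 3800, 3801, 3802, 3803, 3804, 3805, …, 5750, 5760.
539 qualify.

539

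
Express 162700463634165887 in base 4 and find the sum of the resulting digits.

162700463634165887 in base 4 is 21002001303112223231023001333.
Digit sum: 2+1+0+0+2+0+0+1+3+0+3+1+1+2+2+2+3+2+3+1+0+2+3+0+0+1+3+3+3 = 44.

44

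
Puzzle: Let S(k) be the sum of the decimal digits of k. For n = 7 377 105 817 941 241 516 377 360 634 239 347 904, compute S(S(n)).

First digit sum: 159.
1+5+9 = 15.

15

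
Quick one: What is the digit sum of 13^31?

184

13^31 = 34059943367449284484947168626829637
Sum of its 35 digits: 184.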